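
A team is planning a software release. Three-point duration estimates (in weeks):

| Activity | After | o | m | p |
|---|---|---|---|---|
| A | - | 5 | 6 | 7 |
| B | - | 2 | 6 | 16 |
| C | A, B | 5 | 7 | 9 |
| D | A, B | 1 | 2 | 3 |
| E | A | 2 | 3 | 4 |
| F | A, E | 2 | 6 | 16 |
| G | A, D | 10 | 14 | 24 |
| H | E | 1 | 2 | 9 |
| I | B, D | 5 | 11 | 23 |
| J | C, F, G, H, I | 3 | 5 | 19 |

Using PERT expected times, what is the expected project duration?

te_A = (5 + 4·6 + 7)/6 = 36/6 = 6
te_B = (2 + 4·6 + 16)/6 = 42/6 = 7
te_C = (5 + 4·7 + 9)/6 = 42/6 = 7
te_D = (1 + 4·2 + 3)/6 = 12/6 = 2
te_E = (2 + 4·3 + 4)/6 = 18/6 = 3
te_F = (2 + 4·6 + 16)/6 = 42/6 = 7
te_G = (10 + 4·14 + 24)/6 = 90/6 = 15
te_H = (1 + 4·2 + 9)/6 = 18/6 = 3
te_I = (5 + 4·11 + 23)/6 = 72/6 = 12
te_J = (3 + 4·5 + 19)/6 = 42/6 = 7

Forward pass:
ES_A = 0; EF_A = 6
ES_B = 0; EF_B = 7
ES_C = max(EF_A=6, EF_B=7) = 7; EF_C = 7+7 = 14
ES_D = max(EF_A=6, EF_B=7) = 7; EF_D = 7+2 = 9
ES_E = 6; EF_E = 6+3 = 9
ES_F = max(EF_A=6, EF_E=9) = 9; EF_F = 9+7 = 16
ES_G = max(EF_A=6, EF_D=9) = 9; EF_G = 9+15 = 24
ES_H = 9; EF_H = 9+3 = 12
ES_I = max(EF_B=7, EF_D=9) = 9; EF_I = 9+12 = 21
ES_J = max(EF_C=14, EF_F=16, EF_G=24, EF_H=12, EF_I=21) = 24; EF_J = 24+7 = 31
Expected project duration μ = 31 weeks. Critical path: B → D → G → J.

31 weeks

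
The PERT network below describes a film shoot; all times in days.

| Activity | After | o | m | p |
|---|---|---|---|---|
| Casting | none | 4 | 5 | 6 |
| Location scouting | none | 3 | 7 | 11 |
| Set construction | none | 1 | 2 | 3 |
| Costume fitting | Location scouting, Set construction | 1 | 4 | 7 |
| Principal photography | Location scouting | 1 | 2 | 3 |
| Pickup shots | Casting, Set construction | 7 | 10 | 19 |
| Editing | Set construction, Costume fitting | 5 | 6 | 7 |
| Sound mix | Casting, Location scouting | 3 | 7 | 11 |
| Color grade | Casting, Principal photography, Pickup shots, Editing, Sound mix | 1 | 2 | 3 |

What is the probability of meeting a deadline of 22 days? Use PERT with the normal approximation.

te_Casting = (4 + 4·5 + 6)/6 = 30/6 = 5; σ²_Casting = ((6−4)/6)² = 0.111
te_Location scouting = (3 + 4·7 + 11)/6 = 42/6 = 7; σ²_Location scouting = ((11−3)/6)² = 1.778
te_Set construction = (1 + 4·2 + 3)/6 = 12/6 = 2; σ²_Set construction = ((3−1)/6)² = 0.111
te_Costume fitting = (1 + 4·4 + 7)/6 = 24/6 = 4; σ²_Costume fitting = ((7−1)/6)² = 1.000
te_Principal photography = (1 + 4·2 + 3)/6 = 12/6 = 2; σ²_Principal photography = ((3−1)/6)² = 0.111
te_Pickup shots = (7 + 4·10 + 19)/6 = 66/6 = 11; σ²_Pickup shots = ((19−7)/6)² = 4.000
te_Editing = (5 + 4·6 + 7)/6 = 36/6 = 6; σ²_Editing = ((7−5)/6)² = 0.111
te_Sound mix = (3 + 4·7 + 11)/6 = 42/6 = 7; σ²_Sound mix = ((11−3)/6)² = 1.778
te_Color grade = (1 + 4·2 + 3)/6 = 12/6 = 2; σ²_Color grade = ((3−1)/6)² = 0.111

Forward pass:
ES_Casting = 0; EF_Casting = 5
ES_Location scouting = 0; EF_Location scouting = 7
ES_Set construction = 0; EF_Set construction = 2
ES_Costume fitting = max(EF_Location scouting=7, EF_Set construction=2) = 7; EF_Costume fitting = 7+4 = 11
ES_Principal photography = 7; EF_Principal photography = 7+2 = 9
ES_Pickup shots = max(EF_Casting=5, EF_Set construction=2) = 5; EF_Pickup shots = 5+11 = 16
ES_Editing = max(EF_Set construction=2, EF_Costume fitting=11) = 11; EF_Editing = 11+6 = 17
ES_Sound mix = max(EF_Casting=5, EF_Location scouting=7) = 7; EF_Sound mix = 7+7 = 14
ES_Color grade = max(EF_Casting=5, EF_Principal photography=9, EF_Pickup shots=16, EF_Editing=17, EF_Sound mix=14) = 17; EF_Color grade = 17+2 = 19
Expected project duration μ = 19 days. Critical path: Location scouting → Costume fitting → Editing → Color grade.

Variance along critical path = 1.778 + 1.000 + 0.111 + 0.111 = 3.000; σ = √3.000 = 1.732 days.
Z = (22 − 19) / 1.732 = 1.732
P(T ≤ 22) = Φ(1.732) ≈ 0.958

0.958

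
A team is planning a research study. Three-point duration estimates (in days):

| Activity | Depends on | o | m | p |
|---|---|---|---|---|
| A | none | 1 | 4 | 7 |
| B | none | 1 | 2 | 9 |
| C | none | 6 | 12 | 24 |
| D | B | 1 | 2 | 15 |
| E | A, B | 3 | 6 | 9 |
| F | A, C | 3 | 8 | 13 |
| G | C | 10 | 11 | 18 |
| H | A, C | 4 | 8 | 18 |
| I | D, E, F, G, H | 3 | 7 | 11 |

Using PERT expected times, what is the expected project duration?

te_A = (1 + 4·4 + 7)/6 = 24/6 = 4
te_B = (1 + 4·2 + 9)/6 = 18/6 = 3
te_C = (6 + 4·12 + 24)/6 = 78/6 = 13
te_D = (1 + 4·2 + 15)/6 = 24/6 = 4
te_E = (3 + 4·6 + 9)/6 = 36/6 = 6
te_F = (3 + 4·8 + 13)/6 = 48/6 = 8
te_G = (10 + 4·11 + 18)/6 = 72/6 = 12
te_H = (4 + 4·8 + 18)/6 = 54/6 = 9
te_I = (3 + 4·7 + 11)/6 = 42/6 = 7

Forward pass:
ES_A = 0; EF_A = 4
ES_B = 0; EF_B = 3
ES_C = 0; EF_C = 13
ES_D = 3; EF_D = 3+4 = 7
ES_E = max(EF_A=4, EF_B=3) = 4; EF_E = 4+6 = 10
ES_F = max(EF_A=4, EF_C=13) = 13; EF_F = 13+8 = 21
ES_G = 13; EF_G = 13+12 = 25
ES_H = max(EF_A=4, EF_C=13) = 13; EF_H = 13+9 = 22
ES_I = max(EF_D=7, EF_E=10, EF_F=21, EF_G=25, EF_H=22) = 25; EF_I = 25+7 = 32
Expected project duration μ = 32 days. Critical path: C → G → I.

32 days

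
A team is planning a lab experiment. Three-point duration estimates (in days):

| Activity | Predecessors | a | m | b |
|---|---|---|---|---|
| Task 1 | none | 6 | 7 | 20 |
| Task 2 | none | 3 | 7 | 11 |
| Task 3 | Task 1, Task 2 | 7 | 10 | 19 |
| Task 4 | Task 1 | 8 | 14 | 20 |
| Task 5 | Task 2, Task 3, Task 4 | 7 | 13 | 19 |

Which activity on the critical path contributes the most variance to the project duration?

te_Task 1 = (6 + 4·7 + 20)/6 = 54/6 = 9; σ²_Task 1 = ((20−6)/6)² = 5.444
te_Task 2 = (3 + 4·7 + 11)/6 = 42/6 = 7; σ²_Task 2 = ((11−3)/6)² = 1.778
te_Task 3 = (7 + 4·10 + 19)/6 = 66/6 = 11; σ²_Task 3 = ((19−7)/6)² = 4.000
te_Task 4 = (8 + 4·14 + 20)/6 = 84/6 = 14; σ²_Task 4 = ((20−8)/6)² = 4.000
te_Task 5 = (7 + 4·13 + 19)/6 = 78/6 = 13; σ²_Task 5 = ((19−7)/6)² = 4.000

Forward pass:
ES_Task 1 = 0; EF_Task 1 = 9
ES_Task 2 = 0; EF_Task 2 = 7
ES_Task 3 = max(EF_Task 1=9, EF_Task 2=7) = 9; EF_Task 3 = 9+11 = 20
ES_Task 4 = 9; EF_Task 4 = 9+14 = 23
ES_Task 5 = max(EF_Task 2=7, EF_Task 3=20, EF_Task 4=23) = 23; EF_Task 5 = 23+13 = 36
Expected project duration μ = 36 days. Critical path: Task 1 → Task 4 → Task 5.

Variances on critical path: σ²_Task 1=5.444, σ²_Task 4=4.000, σ²_Task 5=4.000.
Largest is σ²_Task 1 = 5.444.

Task 1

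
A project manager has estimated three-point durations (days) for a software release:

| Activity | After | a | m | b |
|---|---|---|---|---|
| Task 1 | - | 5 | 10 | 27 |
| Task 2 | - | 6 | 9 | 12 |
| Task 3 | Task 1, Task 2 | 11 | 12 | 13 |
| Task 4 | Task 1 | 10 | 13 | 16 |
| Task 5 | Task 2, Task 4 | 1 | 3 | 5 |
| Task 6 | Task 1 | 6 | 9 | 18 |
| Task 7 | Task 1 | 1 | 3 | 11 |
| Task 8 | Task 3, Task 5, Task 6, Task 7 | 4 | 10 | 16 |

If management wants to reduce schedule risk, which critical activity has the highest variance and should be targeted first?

te_Task 1 = (5 + 4·10 + 27)/6 = 72/6 = 12; σ²_Task 1 = ((27−5)/6)² = 13.444
te_Task 2 = (6 + 4·9 + 12)/6 = 54/6 = 9; σ²_Task 2 = ((12−6)/6)² = 1.000
te_Task 3 = (11 + 4·12 + 13)/6 = 72/6 = 12; σ²_Task 3 = ((13−11)/6)² = 0.111
te_Task 4 = (10 + 4·13 + 16)/6 = 78/6 = 13; σ²_Task 4 = ((16−10)/6)² = 1.000
te_Task 5 = (1 + 4·3 + 5)/6 = 18/6 = 3; σ²_Task 5 = ((5−1)/6)² = 0.444
te_Task 6 = (6 + 4·9 + 18)/6 = 60/6 = 10; σ²_Task 6 = ((18−6)/6)² = 4.000
te_Task 7 = (1 + 4·3 + 11)/6 = 24/6 = 4; σ²_Task 7 = ((11−1)/6)² = 2.778
te_Task 8 = (4 + 4·10 + 16)/6 = 60/6 = 10; σ²_Task 8 = ((16−4)/6)² = 4.000

Forward pass:
ES_Task 1 = 0; EF_Task 1 = 12
ES_Task 2 = 0; EF_Task 2 = 9
ES_Task 3 = max(EF_Task 1=12, EF_Task 2=9) = 12; EF_Task 3 = 12+12 = 24
ES_Task 4 = 12; EF_Task 4 = 12+13 = 25
ES_Task 5 = max(EF_Task 2=9, EF_Task 4=25) = 25; EF_Task 5 = 25+3 = 28
ES_Task 6 = 12; EF_Task 6 = 12+10 = 22
ES_Task 7 = 12; EF_Task 7 = 12+4 = 16
ES_Task 8 = max(EF_Task 3=24, EF_Task 5=28, EF_Task 6=22, EF_Task 7=16) = 28; EF_Task 8 = 28+10 = 38
Expected project duration μ = 38 days. Critical path: Task 1 → Task 4 → Task 5 → Task 8.

Variances on critical path: σ²_Task 1=13.444, σ²_Task 4=1.000, σ²_Task 5=0.444, σ²_Task 8=4.000.
Largest is σ²_Task 1 = 13.444.

Task 1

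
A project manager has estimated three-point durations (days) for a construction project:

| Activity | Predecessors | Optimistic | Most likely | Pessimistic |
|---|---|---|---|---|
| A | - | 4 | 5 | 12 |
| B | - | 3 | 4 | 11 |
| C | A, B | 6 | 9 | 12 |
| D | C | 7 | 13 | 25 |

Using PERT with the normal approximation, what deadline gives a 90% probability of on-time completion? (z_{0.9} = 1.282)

te_A = (4 + 4·5 + 12)/6 = 36/6 = 6; σ²_A = ((12−4)/6)² = 1.778
te_B = (3 + 4·4 + 11)/6 = 30/6 = 5; σ²_B = ((11−3)/6)² = 1.778
te_C = (6 + 4·9 + 12)/6 = 54/6 = 9; σ²_C = ((12−6)/6)² = 1.000
te_D = (7 + 4·13 + 25)/6 = 84/6 = 14; σ²_D = ((25−7)/6)² = 9.000

Forward pass:
ES_A = 0; EF_A = 6
ES_B = 0; EF_B = 5
ES_C = max(EF_A=6, EF_B=5) = 6; EF_C = 6+9 = 15
ES_D = 15; EF_D = 15+14 = 29
Expected project duration μ = 29 days. Critical path: A → C → D.

Variance along critical path = 1.778 + 1.000 + 9.000 = 11.778; σ = 3.432 days.
D = μ + z·σ = 29 + 1.282·3.432 = 33.4 days

33.4 days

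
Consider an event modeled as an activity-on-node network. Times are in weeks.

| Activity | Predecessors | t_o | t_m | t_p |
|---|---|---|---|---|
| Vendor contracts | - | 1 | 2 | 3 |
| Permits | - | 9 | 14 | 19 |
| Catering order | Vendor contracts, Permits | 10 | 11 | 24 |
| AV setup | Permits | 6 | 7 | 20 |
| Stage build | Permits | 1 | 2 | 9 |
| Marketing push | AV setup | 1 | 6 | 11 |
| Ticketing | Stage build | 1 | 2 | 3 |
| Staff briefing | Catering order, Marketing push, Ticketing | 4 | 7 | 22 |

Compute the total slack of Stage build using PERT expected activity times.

te_Vendor contracts = (1 + 4·2 + 3)/6 = 12/6 = 2
te_Permits = (9 + 4·14 + 19)/6 = 84/6 = 14
te_Catering order = (10 + 4·11 + 24)/6 = 78/6 = 13
te_AV setup = (6 + 4·7 + 20)/6 = 54/6 = 9
te_Stage build = (1 + 4·2 + 9)/6 = 18/6 = 3
te_Marketing push = (1 + 4·6 + 11)/6 = 36/6 = 6
te_Ticketing = (1 + 4·2 + 3)/6 = 12/6 = 2
te_Staff briefing = (4 + 4·7 + 22)/6 = 54/6 = 9

Forward pass:
ES_Vendor contracts = 0; EF_Vendor contracts = 2
ES_Permits = 0; EF_Permits = 14
ES_Catering order = max(EF_Vendor contracts=2, EF_Permits=14) = 14; EF_Catering order = 14+13 = 27
ES_AV setup = 14; EF_AV setup = 14+9 = 23
ES_Stage build = 14; EF_Stage build = 14+3 = 17
ES_Marketing push = 23; EF_Marketing push = 23+6 = 29
ES_Ticketing = 17; EF_Ticketing = 17+2 = 19
ES_Staff briefing = max(EF_Catering order=27, EF_Marketing push=29, EF_Ticketing=19) = 29; EF_Staff briefing = 29+9 = 38
Expected project duration μ = 38 weeks. Critical path: Permits → AV setup → Marketing push → Staff briefing.

Backward pass:
LF_Staff briefing = 38; LS_Staff briefing = 38−9 = 29
LF_Ticketing = LS_Staff briefing = 29; LS_Ticketing = 29−2 = 27
LF_Marketing push = LS_Staff briefing = 29; LS_Marketing push = 29−6 = 23
LF_Stage build = LS_Ticketing = 27; LS_Stage build = 27−3 = 24
LF_AV setup = LS_Marketing push = 23; LS_AV setup = 23−9 = 14
LF_Catering order = LS_Staff briefing = 29; LS_Catering order = 29−13 = 16
LF_Permits = min(LS_Catering order=16, LS_AV setup=14, LS_Stage build=24) = 14; LS_Permits = 14−14 = 0
LF_Vendor contracts = LS_Catering order = 16; LS_Vendor contracts = 16−2 = 14
Slack_Stage build = LS_Stage build − ES_Stage build = 24 − 14 = 10

10 weeks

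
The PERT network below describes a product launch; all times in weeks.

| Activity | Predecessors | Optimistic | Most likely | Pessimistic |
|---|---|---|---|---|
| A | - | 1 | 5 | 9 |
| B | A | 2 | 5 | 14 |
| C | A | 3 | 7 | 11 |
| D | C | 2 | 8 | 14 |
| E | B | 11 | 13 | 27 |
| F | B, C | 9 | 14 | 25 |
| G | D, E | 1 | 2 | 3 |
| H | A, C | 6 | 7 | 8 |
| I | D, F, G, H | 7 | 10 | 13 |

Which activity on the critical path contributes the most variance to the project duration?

E

te_A = (1 + 4·5 + 9)/6 = 30/6 = 5; σ²_A = ((9−1)/6)² = 1.778
te_B = (2 + 4·5 + 14)/6 = 36/6 = 6; σ²_B = ((14−2)/6)² = 4.000
te_C = (3 + 4·7 + 11)/6 = 42/6 = 7; σ²_C = ((11−3)/6)² = 1.778
te_D = (2 + 4·8 + 14)/6 = 48/6 = 8; σ²_D = ((14−2)/6)² = 4.000
te_E = (11 + 4·13 + 27)/6 = 90/6 = 15; σ²_E = ((27−11)/6)² = 7.111
te_F = (9 + 4·14 + 25)/6 = 90/6 = 15; σ²_F = ((25−9)/6)² = 7.111
te_G = (1 + 4·2 + 3)/6 = 12/6 = 2; σ²_G = ((3−1)/6)² = 0.111
te_H = (6 + 4·7 + 8)/6 = 42/6 = 7; σ²_H = ((8−6)/6)² = 0.111
te_I = (7 + 4·10 + 13)/6 = 60/6 = 10; σ²_I = ((13−7)/6)² = 1.000

Forward pass:
ES_A = 0; EF_A = 5
ES_B = 5; EF_B = 5+6 = 11
ES_C = 5; EF_C = 5+7 = 12
ES_D = 12; EF_D = 12+8 = 20
ES_E = 11; EF_E = 11+15 = 26
ES_F = max(EF_B=11, EF_C=12) = 12; EF_F = 12+15 = 27
ES_G = max(EF_D=20, EF_E=26) = 26; EF_G = 26+2 = 28
ES_H = max(EF_A=5, EF_C=12) = 12; EF_H = 12+7 = 19
ES_I = max(EF_D=20, EF_F=27, EF_G=28, EF_H=19) = 28; EF_I = 28+10 = 38
Expected project duration μ = 38 weeks. Critical path: A → B → E → G → I.

Variances on critical path: σ²_A=1.778, σ²_B=4.000, σ²_E=7.111, σ²_G=0.111, σ²_I=1.000.
Largest is σ²_E = 7.111.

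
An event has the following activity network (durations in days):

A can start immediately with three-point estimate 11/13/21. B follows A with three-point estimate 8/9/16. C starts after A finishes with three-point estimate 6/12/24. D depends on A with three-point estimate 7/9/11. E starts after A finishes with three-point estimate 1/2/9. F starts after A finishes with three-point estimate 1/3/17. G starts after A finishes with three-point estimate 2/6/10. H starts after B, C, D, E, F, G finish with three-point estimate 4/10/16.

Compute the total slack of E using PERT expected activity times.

te_A = (11 + 4·13 + 21)/6 = 84/6 = 14
te_B = (8 + 4·9 + 16)/6 = 60/6 = 10
te_C = (6 + 4·12 + 24)/6 = 78/6 = 13
te_D = (7 + 4·9 + 11)/6 = 54/6 = 9
te_E = (1 + 4·2 + 9)/6 = 18/6 = 3
te_F = (1 + 4·3 + 17)/6 = 30/6 = 5
te_G = (2 + 4·6 + 10)/6 = 36/6 = 6
te_H = (4 + 4·10 + 16)/6 = 60/6 = 10

Forward pass:
ES_A = 0; EF_A = 14
ES_B = 14; EF_B = 14+10 = 24
ES_C = 14; EF_C = 14+13 = 27
ES_D = 14; EF_D = 14+9 = 23
ES_E = 14; EF_E = 14+3 = 17
ES_F = 14; EF_F = 14+5 = 19
ES_G = 14; EF_G = 14+6 = 20
ES_H = max(EF_B=24, EF_C=27, EF_D=23, EF_E=17, EF_F=19, EF_G=20) = 27; EF_H = 27+10 = 37
Expected project duration μ = 37 days. Critical path: A → C → H.

Backward pass:
LF_H = 37; LS_H = 37−10 = 27
LF_G = LS_H = 27; LS_G = 27−6 = 21
LF_F = LS_H = 27; LS_F = 27−5 = 22
LF_E = LS_H = 27; LS_E = 27−3 = 24
LF_D = LS_H = 27; LS_D = 27−9 = 18
LF_C = LS_H = 27; LS_C = 27−13 = 14
LF_B = LS_H = 27; LS_B = 27−10 = 17
LF_A = min(LS_B=17, LS_C=14, LS_D=18, LS_E=24, LS_F=22, LS_G=21) = 14; LS_A = 14−14 = 0
Slack_E = LS_E − ES_E = 24 − 14 = 10

10 days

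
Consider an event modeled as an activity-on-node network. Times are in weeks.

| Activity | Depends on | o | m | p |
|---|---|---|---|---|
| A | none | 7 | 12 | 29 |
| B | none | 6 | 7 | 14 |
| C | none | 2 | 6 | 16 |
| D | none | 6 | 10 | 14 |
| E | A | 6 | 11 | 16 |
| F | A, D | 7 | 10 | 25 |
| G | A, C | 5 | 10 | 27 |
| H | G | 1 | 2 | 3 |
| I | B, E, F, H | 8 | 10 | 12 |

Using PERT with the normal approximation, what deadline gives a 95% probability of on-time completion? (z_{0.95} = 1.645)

te_A = (7 + 4·12 + 29)/6 = 84/6 = 14; σ²_A = ((29−7)/6)² = 13.444
te_B = (6 + 4·7 + 14)/6 = 48/6 = 8; σ²_B = ((14−6)/6)² = 1.778
te_C = (2 + 4·6 + 16)/6 = 42/6 = 7; σ²_C = ((16−2)/6)² = 5.444
te_D = (6 + 4·10 + 14)/6 = 60/6 = 10; σ²_D = ((14−6)/6)² = 1.778
te_E = (6 + 4·11 + 16)/6 = 66/6 = 11; σ²_E = ((16−6)/6)² = 2.778
te_F = (7 + 4·10 + 25)/6 = 72/6 = 12; σ²_F = ((25−7)/6)² = 9.000
te_G = (5 + 4·10 + 27)/6 = 72/6 = 12; σ²_G = ((27−5)/6)² = 13.444
te_H = (1 + 4·2 + 3)/6 = 12/6 = 2; σ²_H = ((3−1)/6)² = 0.111
te_I = (8 + 4·10 + 12)/6 = 60/6 = 10; σ²_I = ((12−8)/6)² = 0.444

Forward pass:
ES_A = 0; EF_A = 14
ES_B = 0; EF_B = 8
ES_C = 0; EF_C = 7
ES_D = 0; EF_D = 10
ES_E = 14; EF_E = 14+11 = 25
ES_F = max(EF_A=14, EF_D=10) = 14; EF_F = 14+12 = 26
ES_G = max(EF_A=14, EF_C=7) = 14; EF_G = 14+12 = 26
ES_H = 26; EF_H = 26+2 = 28
ES_I = max(EF_B=8, EF_E=25, EF_F=26, EF_H=28) = 28; EF_I = 28+10 = 38
Expected project duration μ = 38 weeks. Critical path: A → G → H → I.

Variance along critical path = 13.444 + 13.444 + 0.111 + 0.444 = 27.444; σ = 5.239 weeks.
D = μ + z·σ = 38 + 1.645·5.239 = 46.6 weeks

46.6 weeks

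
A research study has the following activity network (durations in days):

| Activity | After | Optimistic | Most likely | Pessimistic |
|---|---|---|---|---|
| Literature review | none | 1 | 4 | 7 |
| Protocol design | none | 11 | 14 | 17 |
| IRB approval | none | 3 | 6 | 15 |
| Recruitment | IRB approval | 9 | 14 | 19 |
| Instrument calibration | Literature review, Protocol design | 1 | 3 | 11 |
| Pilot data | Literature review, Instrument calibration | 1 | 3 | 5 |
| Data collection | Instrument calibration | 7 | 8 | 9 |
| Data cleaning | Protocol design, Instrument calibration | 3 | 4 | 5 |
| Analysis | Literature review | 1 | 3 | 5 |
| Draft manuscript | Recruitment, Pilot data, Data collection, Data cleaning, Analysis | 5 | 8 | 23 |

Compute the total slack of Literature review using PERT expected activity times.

te_Literature review = (1 + 4·4 + 7)/6 = 24/6 = 4
te_Protocol design = (11 + 4·14 + 17)/6 = 84/6 = 14
te_IRB approval = (3 + 4·6 + 15)/6 = 42/6 = 7
te_Recruitment = (9 + 4·14 + 19)/6 = 84/6 = 14
te_Instrument calibration = (1 + 4·3 + 11)/6 = 24/6 = 4
te_Pilot data = (1 + 4·3 + 5)/6 = 18/6 = 3
te_Data collection = (7 + 4·8 + 9)/6 = 48/6 = 8
te_Data cleaning = (3 + 4·4 + 5)/6 = 24/6 = 4
te_Analysis = (1 + 4·3 + 5)/6 = 18/6 = 3
te_Draft manuscript = (5 + 4·8 + 23)/6 = 60/6 = 10

Forward pass:
ES_Literature review = 0; EF_Literature review = 4
ES_Protocol design = 0; EF_Protocol design = 14
ES_IRB approval = 0; EF_IRB approval = 7
ES_Recruitment = 7; EF_Recruitment = 7+14 = 21
ES_Instrument calibration = max(EF_Literature review=4, EF_Protocol design=14) = 14; EF_Instrument calibration = 14+4 = 18
ES_Pilot data = max(EF_Literature review=4, EF_Instrument calibration=18) = 18; EF_Pilot data = 18+3 = 21
ES_Data collection = 18; EF_Data collection = 18+8 = 26
ES_Data cleaning = max(EF_Protocol design=14, EF_Instrument calibration=18) = 18; EF_Data cleaning = 18+4 = 22
ES_Analysis = 4; EF_Analysis = 4+3 = 7
ES_Draft manuscript = max(EF_Recruitment=21, EF_Pilot data=21, EF_Data collection=26, EF_Data cleaning=22, EF_Analysis=7) = 26; EF_Draft manuscript = 26+10 = 36
Expected project duration μ = 36 days. Critical path: Protocol design → Instrument calibration → Data collection → Draft manuscript.

Backward pass:
LF_Draft manuscript = 36; LS_Draft manuscript = 36−10 = 26
LF_Analysis = LS_Draft manuscript = 26; LS_Analysis = 26−3 = 23
LF_Data cleaning = LS_Draft manuscript = 26; LS_Data cleaning = 26−4 = 22
LF_Data collection = LS_Draft manuscript = 26; LS_Data collection = 26−8 = 18
LF_Pilot data = LS_Draft manuscript = 26; LS_Pilot data = 26−3 = 23
LF_Instrument calibration = min(LS_Pilot data=23, LS_Data collection=18, LS_Data cleaning=22) = 18; LS_Instrument calibration = 18−4 = 14
LF_Recruitment = LS_Draft manuscript = 26; LS_Recruitment = 26−14 = 12
LF_IRB approval = LS_Recruitment = 12; LS_IRB approval = 12−7 = 5
LF_Protocol design = min(LS_Instrument calibration=14, LS_Data cleaning=22) = 14; LS_Protocol design = 14−14 = 0
LF_Literature review = min(LS_Instrument calibration=14, LS_Pilot data=23, LS_Analysis=23) = 14; LS_Literature review = 14−4 = 10
Slack_Literature review = LS_Literature review − ES_Literature review = 10 − 0 = 10

10 days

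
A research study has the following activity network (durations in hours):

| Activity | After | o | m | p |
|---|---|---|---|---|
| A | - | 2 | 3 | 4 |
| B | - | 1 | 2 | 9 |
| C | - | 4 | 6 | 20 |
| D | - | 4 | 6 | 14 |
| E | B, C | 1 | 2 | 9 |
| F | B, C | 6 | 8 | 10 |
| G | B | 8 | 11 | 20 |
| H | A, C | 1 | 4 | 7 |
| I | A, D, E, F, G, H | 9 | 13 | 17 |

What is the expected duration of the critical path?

29 hours

te_A = (2 + 4·3 + 4)/6 = 18/6 = 3
te_B = (1 + 4·2 + 9)/6 = 18/6 = 3
te_C = (4 + 4·6 + 20)/6 = 48/6 = 8
te_D = (4 + 4·6 + 14)/6 = 42/6 = 7
te_E = (1 + 4·2 + 9)/6 = 18/6 = 3
te_F = (6 + 4·8 + 10)/6 = 48/6 = 8
te_G = (8 + 4·11 + 20)/6 = 72/6 = 12
te_H = (1 + 4·4 + 7)/6 = 24/6 = 4
te_I = (9 + 4·13 + 17)/6 = 78/6 = 13

Forward pass:
ES_A = 0; EF_A = 3
ES_B = 0; EF_B = 3
ES_C = 0; EF_C = 8
ES_D = 0; EF_D = 7
ES_E = max(EF_B=3, EF_C=8) = 8; EF_E = 8+3 = 11
ES_F = max(EF_B=3, EF_C=8) = 8; EF_F = 8+8 = 16
ES_G = 3; EF_G = 3+12 = 15
ES_H = max(EF_A=3, EF_C=8) = 8; EF_H = 8+4 = 12
ES_I = max(EF_A=3, EF_D=7, EF_E=11, EF_F=16, EF_G=15, EF_H=12) = 16; EF_I = 16+13 = 29
Expected project duration μ = 29 hours. Critical path: C → F → I.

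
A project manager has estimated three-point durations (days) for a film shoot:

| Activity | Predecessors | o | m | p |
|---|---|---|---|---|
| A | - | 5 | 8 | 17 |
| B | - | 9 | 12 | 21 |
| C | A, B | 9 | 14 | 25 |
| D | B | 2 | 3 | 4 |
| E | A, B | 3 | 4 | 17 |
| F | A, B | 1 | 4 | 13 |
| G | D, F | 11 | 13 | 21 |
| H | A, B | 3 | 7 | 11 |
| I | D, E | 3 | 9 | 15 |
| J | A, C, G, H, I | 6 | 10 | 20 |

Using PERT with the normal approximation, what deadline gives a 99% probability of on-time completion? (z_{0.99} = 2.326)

52.4 days

te_A = (5 + 4·8 + 17)/6 = 54/6 = 9; σ²_A = ((17−5)/6)² = 4.000
te_B = (9 + 4·12 + 21)/6 = 78/6 = 13; σ²_B = ((21−9)/6)² = 4.000
te_C = (9 + 4·14 + 25)/6 = 90/6 = 15; σ²_C = ((25−9)/6)² = 7.111
te_D = (2 + 4·3 + 4)/6 = 18/6 = 3; σ²_D = ((4−2)/6)² = 0.111
te_E = (3 + 4·4 + 17)/6 = 36/6 = 6; σ²_E = ((17−3)/6)² = 5.444
te_F = (1 + 4·4 + 13)/6 = 30/6 = 5; σ²_F = ((13−1)/6)² = 4.000
te_G = (11 + 4·13 + 21)/6 = 84/6 = 14; σ²_G = ((21−11)/6)² = 2.778
te_H = (3 + 4·7 + 11)/6 = 42/6 = 7; σ²_H = ((11−3)/6)² = 1.778
te_I = (3 + 4·9 + 15)/6 = 54/6 = 9; σ²_I = ((15−3)/6)² = 4.000
te_J = (6 + 4·10 + 20)/6 = 66/6 = 11; σ²_J = ((20−6)/6)² = 5.444

Forward pass:
ES_A = 0; EF_A = 9
ES_B = 0; EF_B = 13
ES_C = max(EF_A=9, EF_B=13) = 13; EF_C = 13+15 = 28
ES_D = 13; EF_D = 13+3 = 16
ES_E = max(EF_A=9, EF_B=13) = 13; EF_E = 13+6 = 19
ES_F = max(EF_A=9, EF_B=13) = 13; EF_F = 13+5 = 18
ES_G = max(EF_D=16, EF_F=18) = 18; EF_G = 18+14 = 32
ES_H = max(EF_A=9, EF_B=13) = 13; EF_H = 13+7 = 20
ES_I = max(EF_D=16, EF_E=19) = 19; EF_I = 19+9 = 28
ES_J = max(EF_A=9, EF_C=28, EF_G=32, EF_H=20, EF_I=28) = 32; EF_J = 32+11 = 43
Expected project duration μ = 43 days. Critical path: B → F → G → J.

Variance along critical path = 4.000 + 4.000 + 2.778 + 5.444 = 16.222; σ = 4.028 days.
D = μ + z·σ = 43 + 2.326·4.028 = 52.4 days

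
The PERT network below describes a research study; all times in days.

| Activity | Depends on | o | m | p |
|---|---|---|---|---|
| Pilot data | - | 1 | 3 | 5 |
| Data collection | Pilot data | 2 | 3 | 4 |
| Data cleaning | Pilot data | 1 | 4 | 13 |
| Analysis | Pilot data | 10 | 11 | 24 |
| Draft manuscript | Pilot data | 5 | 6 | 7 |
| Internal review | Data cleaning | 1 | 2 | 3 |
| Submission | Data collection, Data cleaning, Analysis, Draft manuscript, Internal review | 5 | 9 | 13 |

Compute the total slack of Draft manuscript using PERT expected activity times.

te_Pilot data = (1 + 4·3 + 5)/6 = 18/6 = 3
te_Data collection = (2 + 4·3 + 4)/6 = 18/6 = 3
te_Data cleaning = (1 + 4·4 + 13)/6 = 30/6 = 5
te_Analysis = (10 + 4·11 + 24)/6 = 78/6 = 13
te_Draft manuscript = (5 + 4·6 + 7)/6 = 36/6 = 6
te_Internal review = (1 + 4·2 + 3)/6 = 12/6 = 2
te_Submission = (5 + 4·9 + 13)/6 = 54/6 = 9

Forward pass:
ES_Pilot data = 0; EF_Pilot data = 3
ES_Data collection = 3; EF_Data collection = 3+3 = 6
ES_Data cleaning = 3; EF_Data cleaning = 3+5 = 8
ES_Analysis = 3; EF_Analysis = 3+13 = 16
ES_Draft manuscript = 3; EF_Draft manuscript = 3+6 = 9
ES_Internal review = 8; EF_Internal review = 8+2 = 10
ES_Submission = max(EF_Data collection=6, EF_Data cleaning=8, EF_Analysis=16, EF_Draft manuscript=9, EF_Internal review=10) = 16; EF_Submission = 16+9 = 25
Expected project duration μ = 25 days. Critical path: Pilot data → Analysis → Submission.

Backward pass:
LF_Submission = 25; LS_Submission = 25−9 = 16
LF_Internal review = LS_Submission = 16; LS_Internal review = 16−2 = 14
LF_Draft manuscript = LS_Submission = 16; LS_Draft manuscript = 16−6 = 10
LF_Analysis = LS_Submission = 16; LS_Analysis = 16−13 = 3
LF_Data cleaning = min(LS_Internal review=14, LS_Submission=16) = 14; LS_Data cleaning = 14−5 = 9
LF_Data collection = LS_Submission = 16; LS_Data collection = 16−3 = 13
LF_Pilot data = min(LS_Data collection=13, LS_Data cleaning=9, LS_Analysis=3, LS_Draft manuscript=10) = 3; LS_Pilot data = 3−3 = 0
Slack_Draft manuscript = LS_Draft manuscript − ES_Draft manuscript = 10 − 3 = 7

7 days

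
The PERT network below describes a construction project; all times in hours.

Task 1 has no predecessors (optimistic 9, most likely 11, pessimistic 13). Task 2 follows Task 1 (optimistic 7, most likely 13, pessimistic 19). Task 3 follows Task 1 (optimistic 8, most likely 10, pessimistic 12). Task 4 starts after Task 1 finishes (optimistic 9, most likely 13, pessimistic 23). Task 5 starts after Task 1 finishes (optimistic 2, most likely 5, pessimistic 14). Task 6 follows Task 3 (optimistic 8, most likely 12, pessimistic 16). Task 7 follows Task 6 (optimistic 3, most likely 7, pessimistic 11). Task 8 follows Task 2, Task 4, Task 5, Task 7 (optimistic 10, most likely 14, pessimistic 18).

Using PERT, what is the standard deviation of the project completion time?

te_Task 1 = (9 + 4·11 + 13)/6 = 66/6 = 11; σ²_Task 1 = ((13−9)/6)² = 0.444
te_Task 2 = (7 + 4·13 + 19)/6 = 78/6 = 13; σ²_Task 2 = ((19−7)/6)² = 4.000
te_Task 3 = (8 + 4·10 + 12)/6 = 60/6 = 10; σ²_Task 3 = ((12−8)/6)² = 0.444
te_Task 4 = (9 + 4·13 + 23)/6 = 84/6 = 14; σ²_Task 4 = ((23−9)/6)² = 5.444
te_Task 5 = (2 + 4·5 + 14)/6 = 36/6 = 6; σ²_Task 5 = ((14−2)/6)² = 4.000
te_Task 6 = (8 + 4·12 + 16)/6 = 72/6 = 12; σ²_Task 6 = ((16−8)/6)² = 1.778
te_Task 7 = (3 + 4·7 + 11)/6 = 42/6 = 7; σ²_Task 7 = ((11−3)/6)² = 1.778
te_Task 8 = (10 + 4·14 + 18)/6 = 84/6 = 14; σ²_Task 8 = ((18−10)/6)² = 1.778

Forward pass:
ES_Task 1 = 0; EF_Task 1 = 11
ES_Task 2 = 11; EF_Task 2 = 11+13 = 24
ES_Task 3 = 11; EF_Task 3 = 11+10 = 21
ES_Task 4 = 11; EF_Task 4 = 11+14 = 25
ES_Task 5 = 11; EF_Task 5 = 11+6 = 17
ES_Task 6 = 21; EF_Task 6 = 21+12 = 33
ES_Task 7 = 33; EF_Task 7 = 33+7 = 40
ES_Task 8 = max(EF_Task 2=24, EF_Task 4=25, EF_Task 5=17, EF_Task 7=40) = 40; EF_Task 8 = 40+14 = 54
Expected project duration μ = 54 hours. Critical path: Task 1 → Task 3 → Task 6 → Task 7 → Task 8.

Variance along critical path = 0.444 + 0.444 + 1.778 + 1.778 + 1.778 = 6.222
σ = √6.222 = 2.494 hours

2.49 hours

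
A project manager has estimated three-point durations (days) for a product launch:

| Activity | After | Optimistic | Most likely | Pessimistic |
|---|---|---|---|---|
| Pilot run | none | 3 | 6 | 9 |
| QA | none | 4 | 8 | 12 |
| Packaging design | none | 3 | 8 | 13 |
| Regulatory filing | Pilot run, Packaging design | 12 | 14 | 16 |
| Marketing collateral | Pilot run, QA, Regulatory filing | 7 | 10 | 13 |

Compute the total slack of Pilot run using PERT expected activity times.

te_Pilot run = (3 + 4·6 + 9)/6 = 36/6 = 6
te_QA = (4 + 4·8 + 12)/6 = 48/6 = 8
te_Packaging design = (3 + 4·8 + 13)/6 = 48/6 = 8
te_Regulatory filing = (12 + 4·14 + 16)/6 = 84/6 = 14
te_Marketing collateral = (7 + 4·10 + 13)/6 = 60/6 = 10

Forward pass:
ES_Pilot run = 0; EF_Pilot run = 6
ES_QA = 0; EF_QA = 8
ES_Packaging design = 0; EF_Packaging design = 8
ES_Regulatory filing = max(EF_Pilot run=6, EF_Packaging design=8) = 8; EF_Regulatory filing = 8+14 = 22
ES_Marketing collateral = max(EF_Pilot run=6, EF_QA=8, EF_Regulatory filing=22) = 22; EF_Marketing collateral = 22+10 = 32
Expected project duration μ = 32 days. Critical path: Packaging design → Regulatory filing → Marketing collateral.

Backward pass:
LF_Marketing collateral = 32; LS_Marketing collateral = 32−10 = 22
LF_Regulatory filing = LS_Marketing collateral = 22; LS_Regulatory filing = 22−14 = 8
LF_Packaging design = LS_Regulatory filing = 8; LS_Packaging design = 8−8 = 0
LF_QA = LS_Marketing collateral = 22; LS_QA = 22−8 = 14
LF_Pilot run = min(LS_Regulatory filing=8, LS_Marketing collateral=22) = 8; LS_Pilot run = 8−6 = 2
Slack_Pilot run = LS_Pilot run − ES_Pilot run = 2 − 0 = 2

2 days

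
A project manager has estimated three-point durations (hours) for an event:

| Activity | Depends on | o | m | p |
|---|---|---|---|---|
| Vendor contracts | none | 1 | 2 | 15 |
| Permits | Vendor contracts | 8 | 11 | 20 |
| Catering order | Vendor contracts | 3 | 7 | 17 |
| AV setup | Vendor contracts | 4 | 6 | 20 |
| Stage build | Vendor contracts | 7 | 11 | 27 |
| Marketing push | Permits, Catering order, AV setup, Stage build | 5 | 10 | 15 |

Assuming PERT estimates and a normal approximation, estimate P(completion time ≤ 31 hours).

0.819

te_Vendor contracts = (1 + 4·2 + 15)/6 = 24/6 = 4; σ²_Vendor contracts = ((15−1)/6)² = 5.444
te_Permits = (8 + 4·11 + 20)/6 = 72/6 = 12; σ²_Permits = ((20−8)/6)² = 4.000
te_Catering order = (3 + 4·7 + 17)/6 = 48/6 = 8; σ²_Catering order = ((17−3)/6)² = 5.444
te_AV setup = (4 + 4·6 + 20)/6 = 48/6 = 8; σ²_AV setup = ((20−4)/6)² = 7.111
te_Stage build = (7 + 4·11 + 27)/6 = 78/6 = 13; σ²_Stage build = ((27−7)/6)² = 11.111
te_Marketing push = (5 + 4·10 + 15)/6 = 60/6 = 10; σ²_Marketing push = ((15−5)/6)² = 2.778

Forward pass:
ES_Vendor contracts = 0; EF_Vendor contracts = 4
ES_Permits = 4; EF_Permits = 4+12 = 16
ES_Catering order = 4; EF_Catering order = 4+8 = 12
ES_AV setup = 4; EF_AV setup = 4+8 = 12
ES_Stage build = 4; EF_Stage build = 4+13 = 17
ES_Marketing push = max(EF_Permits=16, EF_Catering order=12, EF_AV setup=12, EF_Stage build=17) = 17; EF_Marketing push = 17+10 = 27
Expected project duration μ = 27 hours. Critical path: Vendor contracts → Stage build → Marketing push.

Variance along critical path = 5.444 + 11.111 + 2.778 = 19.333; σ = √19.333 = 4.397 hours.
Z = (31 − 27) / 4.397 = 0.910
P(T ≤ 31) = Φ(0.910) ≈ 0.819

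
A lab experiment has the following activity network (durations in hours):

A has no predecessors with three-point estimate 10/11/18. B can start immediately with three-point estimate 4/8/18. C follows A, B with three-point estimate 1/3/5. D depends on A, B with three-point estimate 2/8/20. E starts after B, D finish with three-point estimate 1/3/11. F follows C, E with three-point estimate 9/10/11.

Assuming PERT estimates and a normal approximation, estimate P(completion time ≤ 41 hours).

0.948

te_A = (10 + 4·11 + 18)/6 = 72/6 = 12; σ²_A = ((18−10)/6)² = 1.778
te_B = (4 + 4·8 + 18)/6 = 54/6 = 9; σ²_B = ((18−4)/6)² = 5.444
te_C = (1 + 4·3 + 5)/6 = 18/6 = 3; σ²_C = ((5−1)/6)² = 0.444
te_D = (2 + 4·8 + 20)/6 = 54/6 = 9; σ²_D = ((20−2)/6)² = 9.000
te_E = (1 + 4·3 + 11)/6 = 24/6 = 4; σ²_E = ((11−1)/6)² = 2.778
te_F = (9 + 4·10 + 11)/6 = 60/6 = 10; σ²_F = ((11−9)/6)² = 0.111

Forward pass:
ES_A = 0; EF_A = 12
ES_B = 0; EF_B = 9
ES_C = max(EF_A=12, EF_B=9) = 12; EF_C = 12+3 = 15
ES_D = max(EF_A=12, EF_B=9) = 12; EF_D = 12+9 = 21
ES_E = max(EF_B=9, EF_D=21) = 21; EF_E = 21+4 = 25
ES_F = max(EF_C=15, EF_E=25) = 25; EF_F = 25+10 = 35
Expected project duration μ = 35 hours. Critical path: A → D → E → F.

Variance along critical path = 1.778 + 9.000 + 2.778 + 0.111 = 13.667; σ = √13.667 = 3.697 hours.
Z = (41 − 35) / 3.697 = 1.623
P(T ≤ 41) = Φ(1.623) ≈ 0.948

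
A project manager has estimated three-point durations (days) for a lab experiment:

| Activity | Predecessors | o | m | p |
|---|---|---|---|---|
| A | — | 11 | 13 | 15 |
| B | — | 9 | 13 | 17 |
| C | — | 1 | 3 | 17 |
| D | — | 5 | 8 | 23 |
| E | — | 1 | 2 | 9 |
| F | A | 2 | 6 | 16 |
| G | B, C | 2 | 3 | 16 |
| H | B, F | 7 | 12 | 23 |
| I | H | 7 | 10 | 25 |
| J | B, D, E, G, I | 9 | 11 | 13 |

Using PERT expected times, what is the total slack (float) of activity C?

te_A = (11 + 4·13 + 15)/6 = 78/6 = 13
te_B = (9 + 4·13 + 17)/6 = 78/6 = 13
te_C = (1 + 4·3 + 17)/6 = 30/6 = 5
te_D = (5 + 4·8 + 23)/6 = 60/6 = 10
te_E = (1 + 4·2 + 9)/6 = 18/6 = 3
te_F = (2 + 4·6 + 16)/6 = 42/6 = 7
te_G = (2 + 4·3 + 16)/6 = 30/6 = 5
te_H = (7 + 4·12 + 23)/6 = 78/6 = 13
te_I = (7 + 4·10 + 25)/6 = 72/6 = 12
te_J = (9 + 4·11 + 13)/6 = 66/6 = 11

Forward pass:
ES_A = 0; EF_A = 13
ES_B = 0; EF_B = 13
ES_C = 0; EF_C = 5
ES_D = 0; EF_D = 10
ES_E = 0; EF_E = 3
ES_F = 13; EF_F = 13+7 = 20
ES_G = max(EF_B=13, EF_C=5) = 13; EF_G = 13+5 = 18
ES_H = max(EF_B=13, EF_F=20) = 20; EF_H = 20+13 = 33
ES_I = 33; EF_I = 33+12 = 45
ES_J = max(EF_B=13, EF_D=10, EF_E=3, EF_G=18, EF_I=45) = 45; EF_J = 45+11 = 56
Expected project duration μ = 56 days. Critical path: A → F → H → I → J.

Backward pass:
LF_J = 56; LS_J = 56−11 = 45
LF_I = LS_J = 45; LS_I = 45−12 = 33
LF_H = LS_I = 33; LS_H = 33−13 = 20
LF_G = LS_J = 45; LS_G = 45−5 = 40
LF_F = LS_H = 20; LS_F = 20−7 = 13
LF_E = LS_J = 45; LS_E = 45−3 = 42
LF_D = LS_J = 45; LS_D = 45−10 = 35
LF_C = LS_G = 40; LS_C = 40−5 = 35
LF_B = min(LS_G=40, LS_H=20, LS_J=45) = 20; LS_B = 20−13 = 7
LF_A = LS_F = 13; LS_A = 13−13 = 0
Slack_C = LS_C − ES_C = 35 − 0 = 35

35 days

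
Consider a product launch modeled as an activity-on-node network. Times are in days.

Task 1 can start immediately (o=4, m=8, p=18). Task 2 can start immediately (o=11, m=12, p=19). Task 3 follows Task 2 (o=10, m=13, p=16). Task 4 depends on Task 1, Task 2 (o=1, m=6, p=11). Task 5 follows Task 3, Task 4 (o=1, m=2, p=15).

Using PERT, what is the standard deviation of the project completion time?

2.87 days

te_Task 1 = (4 + 4·8 + 18)/6 = 54/6 = 9; σ²_Task 1 = ((18−4)/6)² = 5.444
te_Task 2 = (11 + 4·12 + 19)/6 = 78/6 = 13; σ²_Task 2 = ((19−11)/6)² = 1.778
te_Task 3 = (10 + 4·13 + 16)/6 = 78/6 = 13; σ²_Task 3 = ((16−10)/6)² = 1.000
te_Task 4 = (1 + 4·6 + 11)/6 = 36/6 = 6; σ²_Task 4 = ((11−1)/6)² = 2.778
te_Task 5 = (1 + 4·2 + 15)/6 = 24/6 = 4; σ²_Task 5 = ((15−1)/6)² = 5.444

Forward pass:
ES_Task 1 = 0; EF_Task 1 = 9
ES_Task 2 = 0; EF_Task 2 = 13
ES_Task 3 = 13; EF_Task 3 = 13+13 = 26
ES_Task 4 = max(EF_Task 1=9, EF_Task 2=13) = 13; EF_Task 4 = 13+6 = 19
ES_Task 5 = max(EF_Task 3=26, EF_Task 4=19) = 26; EF_Task 5 = 26+4 = 30
Expected project duration μ = 30 days. Critical path: Task 2 → Task 3 → Task 5.

Variance along critical path = 1.778 + 1.000 + 5.444 = 8.222
σ = √8.222 = 2.867 days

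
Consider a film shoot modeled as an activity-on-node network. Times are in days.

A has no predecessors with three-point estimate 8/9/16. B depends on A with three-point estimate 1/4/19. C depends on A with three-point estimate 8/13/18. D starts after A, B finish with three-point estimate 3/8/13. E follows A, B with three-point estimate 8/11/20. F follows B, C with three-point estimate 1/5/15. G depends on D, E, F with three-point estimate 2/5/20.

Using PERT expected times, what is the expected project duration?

te_A = (8 + 4·9 + 16)/6 = 60/6 = 10
te_B = (1 + 4·4 + 19)/6 = 36/6 = 6
te_C = (8 + 4·13 + 18)/6 = 78/6 = 13
te_D = (3 + 4·8 + 13)/6 = 48/6 = 8
te_E = (8 + 4·11 + 20)/6 = 72/6 = 12
te_F = (1 + 4·5 + 15)/6 = 36/6 = 6
te_G = (2 + 4·5 + 20)/6 = 42/6 = 7

Forward pass:
ES_A = 0; EF_A = 10
ES_B = 10; EF_B = 10+6 = 16
ES_C = 10; EF_C = 10+13 = 23
ES_D = max(EF_A=10, EF_B=16) = 16; EF_D = 16+8 = 24
ES_E = max(EF_A=10, EF_B=16) = 16; EF_E = 16+12 = 28
ES_F = max(EF_B=16, EF_C=23) = 23; EF_F = 23+6 = 29
ES_G = max(EF_D=24, EF_E=28, EF_F=29) = 29; EF_G = 29+7 = 36
Expected project duration μ = 36 days. Critical path: A → C → F → G.

36 days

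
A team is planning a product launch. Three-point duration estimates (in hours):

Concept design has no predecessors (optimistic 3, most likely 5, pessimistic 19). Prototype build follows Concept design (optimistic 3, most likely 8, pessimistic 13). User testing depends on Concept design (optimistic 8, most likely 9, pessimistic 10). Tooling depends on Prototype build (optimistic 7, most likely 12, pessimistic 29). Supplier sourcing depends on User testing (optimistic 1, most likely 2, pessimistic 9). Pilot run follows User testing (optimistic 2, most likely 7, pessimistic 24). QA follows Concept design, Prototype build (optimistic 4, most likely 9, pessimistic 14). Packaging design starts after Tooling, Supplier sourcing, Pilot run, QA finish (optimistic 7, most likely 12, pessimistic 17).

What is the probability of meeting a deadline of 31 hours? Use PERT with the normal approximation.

te_Concept design = (3 + 4·5 + 19)/6 = 42/6 = 7; σ²_Concept design = ((19−3)/6)² = 7.111
te_Prototype build = (3 + 4·8 + 13)/6 = 48/6 = 8; σ²_Prototype build = ((13−3)/6)² = 2.778
te_User testing = (8 + 4·9 + 10)/6 = 54/6 = 9; σ²_User testing = ((10−8)/6)² = 0.111
te_Tooling = (7 + 4·12 + 29)/6 = 84/6 = 14; σ²_Tooling = ((29−7)/6)² = 13.444
te_Supplier sourcing = (1 + 4·2 + 9)/6 = 18/6 = 3; σ²_Supplier sourcing = ((9−1)/6)² = 1.778
te_Pilot run = (2 + 4·7 + 24)/6 = 54/6 = 9; σ²_Pilot run = ((24−2)/6)² = 13.444
te_QA = (4 + 4·9 + 14)/6 = 54/6 = 9; σ²_QA = ((14−4)/6)² = 2.778
te_Packaging design = (7 + 4·12 + 17)/6 = 72/6 = 12; σ²_Packaging design = ((17−7)/6)² = 2.778

Forward pass:
ES_Concept design = 0; EF_Concept design = 7
ES_Prototype build = 7; EF_Prototype build = 7+8 = 15
ES_User testing = 7; EF_User testing = 7+9 = 16
ES_Tooling = 15; EF_Tooling = 15+14 = 29
ES_Supplier sourcing = 16; EF_Supplier sourcing = 16+3 = 19
ES_Pilot run = 16; EF_Pilot run = 16+9 = 25
ES_QA = max(EF_Concept design=7, EF_Prototype build=15) = 15; EF_QA = 15+9 = 24
ES_Packaging design = max(EF_Tooling=29, EF_Supplier sourcing=19, EF_Pilot run=25, EF_QA=24) = 29; EF_Packaging design = 29+12 = 41
Expected project duration μ = 41 hours. Critical path: Concept design → Prototype build → Tooling → Packaging design.

Variance along critical path = 7.111 + 2.778 + 13.444 + 2.778 = 26.111; σ = √26.111 = 5.110 hours.
Z = (31 − 41) / 5.110 = -1.957
P(T ≤ 31) = Φ(-1.957) ≈ 0.025

0.025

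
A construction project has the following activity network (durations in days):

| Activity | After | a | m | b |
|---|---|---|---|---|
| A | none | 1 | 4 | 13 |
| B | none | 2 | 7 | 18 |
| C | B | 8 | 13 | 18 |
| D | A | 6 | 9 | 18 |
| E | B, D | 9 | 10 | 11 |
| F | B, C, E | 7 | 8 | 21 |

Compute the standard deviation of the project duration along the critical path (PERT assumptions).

te_A = (1 + 4·4 + 13)/6 = 30/6 = 5; σ²_A = ((13−1)/6)² = 4.000
te_B = (2 + 4·7 + 18)/6 = 48/6 = 8; σ²_B = ((18−2)/6)² = 7.111
te_C = (8 + 4·13 + 18)/6 = 78/6 = 13; σ²_C = ((18−8)/6)² = 2.778
te_D = (6 + 4·9 + 18)/6 = 60/6 = 10; σ²_D = ((18−6)/6)² = 4.000
te_E = (9 + 4·10 + 11)/6 = 60/6 = 10; σ²_E = ((11−9)/6)² = 0.111
te_F = (7 + 4·8 + 21)/6 = 60/6 = 10; σ²_F = ((21−7)/6)² = 5.444

Forward pass:
ES_A = 0; EF_A = 5
ES_B = 0; EF_B = 8
ES_C = 8; EF_C = 8+13 = 21
ES_D = 5; EF_D = 5+10 = 15
ES_E = max(EF_B=8, EF_D=15) = 15; EF_E = 15+10 = 25
ES_F = max(EF_B=8, EF_C=21, EF_E=25) = 25; EF_F = 25+10 = 35
Expected project duration μ = 35 days. Critical path: A → D → E → F.

Variance along critical path = 4.000 + 4.000 + 0.111 + 5.444 = 13.556
σ = √13.556 = 3.682 days

3.68 days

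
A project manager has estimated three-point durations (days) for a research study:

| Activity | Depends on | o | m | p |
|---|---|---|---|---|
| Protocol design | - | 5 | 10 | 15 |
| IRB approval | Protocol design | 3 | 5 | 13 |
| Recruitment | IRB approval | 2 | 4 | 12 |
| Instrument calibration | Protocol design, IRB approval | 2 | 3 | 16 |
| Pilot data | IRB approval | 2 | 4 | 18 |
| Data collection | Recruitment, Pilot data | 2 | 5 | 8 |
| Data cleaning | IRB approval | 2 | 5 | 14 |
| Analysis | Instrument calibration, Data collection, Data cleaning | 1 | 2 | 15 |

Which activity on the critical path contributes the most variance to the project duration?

Pilot data

te_Protocol design = (5 + 4·10 + 15)/6 = 60/6 = 10; σ²_Protocol design = ((15−5)/6)² = 2.778
te_IRB approval = (3 + 4·5 + 13)/6 = 36/6 = 6; σ²_IRB approval = ((13−3)/6)² = 2.778
te_Recruitment = (2 + 4·4 + 12)/6 = 30/6 = 5; σ²_Recruitment = ((12−2)/6)² = 2.778
te_Instrument calibration = (2 + 4·3 + 16)/6 = 30/6 = 5; σ²_Instrument calibration = ((16−2)/6)² = 5.444
te_Pilot data = (2 + 4·4 + 18)/6 = 36/6 = 6; σ²_Pilot data = ((18−2)/6)² = 7.111
te_Data collection = (2 + 4·5 + 8)/6 = 30/6 = 5; σ²_Data collection = ((8−2)/6)² = 1.000
te_Data cleaning = (2 + 4·5 + 14)/6 = 36/6 = 6; σ²_Data cleaning = ((14−2)/6)² = 4.000
te_Analysis = (1 + 4·2 + 15)/6 = 24/6 = 4; σ²_Analysis = ((15−1)/6)² = 5.444

Forward pass:
ES_Protocol design = 0; EF_Protocol design = 10
ES_IRB approval = 10; EF_IRB approval = 10+6 = 16
ES_Recruitment = 16; EF_Recruitment = 16+5 = 21
ES_Instrument calibration = max(EF_Protocol design=10, EF_IRB approval=16) = 16; EF_Instrument calibration = 16+5 = 21
ES_Pilot data = 16; EF_Pilot data = 16+6 = 22
ES_Data collection = max(EF_Recruitment=21, EF_Pilot data=22) = 22; EF_Data collection = 22+5 = 27
ES_Data cleaning = 16; EF_Data cleaning = 16+6 = 22
ES_Analysis = max(EF_Instrument calibration=21, EF_Data collection=27, EF_Data cleaning=22) = 27; EF_Analysis = 27+4 = 31
Expected project duration μ = 31 days. Critical path: Protocol design → IRB approval → Pilot data → Data collection → Analysis.

Variances on critical path: σ²_Protocol design=2.778, σ²_IRB approval=2.778, σ²_Pilot data=7.111, σ²_Data collection=1.000, σ²_Analysis=5.444.
Largest is σ²_Pilot data = 7.111.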